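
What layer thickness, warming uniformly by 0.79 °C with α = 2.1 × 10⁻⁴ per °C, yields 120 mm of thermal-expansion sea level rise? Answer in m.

723 m

H = Δh/(αΔT) = 0.12 / (2.1×10⁻⁴ × 0.79) ≈ 723.3 m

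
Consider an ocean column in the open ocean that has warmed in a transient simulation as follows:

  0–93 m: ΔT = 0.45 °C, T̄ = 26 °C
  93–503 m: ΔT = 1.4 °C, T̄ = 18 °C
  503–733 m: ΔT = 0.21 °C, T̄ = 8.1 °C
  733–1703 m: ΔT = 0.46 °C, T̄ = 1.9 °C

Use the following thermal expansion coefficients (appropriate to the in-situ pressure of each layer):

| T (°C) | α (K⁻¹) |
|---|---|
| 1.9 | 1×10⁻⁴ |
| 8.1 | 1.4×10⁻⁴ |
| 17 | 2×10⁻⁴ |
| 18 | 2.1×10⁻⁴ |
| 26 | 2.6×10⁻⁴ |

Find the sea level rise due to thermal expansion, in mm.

Δh = 180 mm

Layer 1 at 26 °C → α = 2.6×10⁻⁴ K⁻¹
Layer 2 at 18 °C → α = 2.1×10⁻⁴ K⁻¹
Layer 3 at 8.1 °C → α = 1.4×10⁻⁴ K⁻¹
Layer 4 at 1.9 °C → α = 1×10⁻⁴ K⁻¹
Layer 1: 2.6×10⁻⁴ × 93 × 0.45 = 0.010881 m
Layer 2: 1.4 × 2.1×10⁻⁴ × 410 = 0.12054 m
230 × 1.4×10⁻⁴ × 0.21 = 0.006762 m
Layer 4: 970 × 1×10⁻⁴ × 0.46 = 0.04462 m
Δh = 0.010881 + 0.12054 + 0.006762 + 0.04462 = 0.182803 m ≈ 180 mm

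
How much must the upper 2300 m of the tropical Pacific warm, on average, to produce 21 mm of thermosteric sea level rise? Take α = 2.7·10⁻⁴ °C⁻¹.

ΔT = Δh/(αH) = 0.021 / (2.7×10⁻⁴ × 2300) ≈ 0.03382 °C

ΔT ≈ 0.034 °C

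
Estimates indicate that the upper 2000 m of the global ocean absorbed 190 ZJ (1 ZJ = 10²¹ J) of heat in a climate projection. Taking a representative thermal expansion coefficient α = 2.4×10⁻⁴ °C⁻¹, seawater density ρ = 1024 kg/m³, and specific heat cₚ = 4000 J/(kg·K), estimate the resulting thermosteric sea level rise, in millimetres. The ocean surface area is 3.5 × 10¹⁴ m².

about 31.8 mm

Per unit area: Q = 190×10²¹ / (3.5×10¹⁴) ≈ 5.429×10⁸ J/m²
Δh = αQ/(ρcₚ) = 2.4×10⁻⁴ × 5.429×10⁸ / (1024 × 4000) ≈ 0.031811 m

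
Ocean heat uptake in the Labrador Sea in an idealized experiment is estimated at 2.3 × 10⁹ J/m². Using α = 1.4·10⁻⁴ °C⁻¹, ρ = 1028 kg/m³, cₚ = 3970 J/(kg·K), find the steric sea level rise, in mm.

Δh ≈ 78.9 mm

Δh = αQ/(ρcₚ) = 1.4×10⁻⁴ × 2.3×10⁹ / (1028 × 3970) ≈ 0.078899 m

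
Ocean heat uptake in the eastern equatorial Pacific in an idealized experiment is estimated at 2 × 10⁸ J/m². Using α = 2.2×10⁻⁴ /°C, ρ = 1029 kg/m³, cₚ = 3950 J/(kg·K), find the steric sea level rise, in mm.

Δh = αQ/(ρcₚ) = 2.2×10⁻⁴ × 2×10⁸ / (1029 × 3950) ≈ 0.010825 m

Δh ≈ 10.8 mm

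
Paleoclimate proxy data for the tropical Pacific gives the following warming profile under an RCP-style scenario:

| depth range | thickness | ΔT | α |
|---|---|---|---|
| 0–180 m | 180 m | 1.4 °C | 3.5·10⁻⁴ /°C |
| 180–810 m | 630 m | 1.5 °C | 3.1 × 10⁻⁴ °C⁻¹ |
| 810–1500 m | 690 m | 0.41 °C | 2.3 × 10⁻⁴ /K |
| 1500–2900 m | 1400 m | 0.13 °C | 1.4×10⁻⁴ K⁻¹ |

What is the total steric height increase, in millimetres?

Layer 1: 1.4 × 180 × 3.5×10⁻⁴ = 0.08820 m
180–810 m: 630 × 1.5 × 3.1×10⁻⁴ = 0.29295 m
2.3×10⁻⁴ × 690 × 0.41 = 0.065067 m
0.13 × 1.4×10⁻⁴ × 1400 = 0.02548 m
Δh = 0.08820 + 0.29295 + 0.065067 + 0.02548 = 0.471697 m

Δh = 472 mm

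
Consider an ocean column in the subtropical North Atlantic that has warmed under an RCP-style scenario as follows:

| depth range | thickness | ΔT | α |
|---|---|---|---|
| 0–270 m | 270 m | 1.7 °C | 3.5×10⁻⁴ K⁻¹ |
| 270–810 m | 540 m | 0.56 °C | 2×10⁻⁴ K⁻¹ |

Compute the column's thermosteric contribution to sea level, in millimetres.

221 mm of thermosteric rise

Layer 1: 270 × 3.5×10⁻⁴ × 1.7 = 0.16065 m
Layer 2: 2×10⁻⁴ × 540 × 0.56 = 0.06048 m
Δh = 0.16065 + 0.06048 = 0.22113 m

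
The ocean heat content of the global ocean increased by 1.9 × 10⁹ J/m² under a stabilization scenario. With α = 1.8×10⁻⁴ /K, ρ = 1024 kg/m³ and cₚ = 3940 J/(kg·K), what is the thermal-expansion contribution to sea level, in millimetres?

Δh = αQ/(ρcₚ) = 1.8×10⁻⁴ × 1.9×10⁹ / (1024 × 3940) ≈ 0.084768 m

Δh ≈ 85 mm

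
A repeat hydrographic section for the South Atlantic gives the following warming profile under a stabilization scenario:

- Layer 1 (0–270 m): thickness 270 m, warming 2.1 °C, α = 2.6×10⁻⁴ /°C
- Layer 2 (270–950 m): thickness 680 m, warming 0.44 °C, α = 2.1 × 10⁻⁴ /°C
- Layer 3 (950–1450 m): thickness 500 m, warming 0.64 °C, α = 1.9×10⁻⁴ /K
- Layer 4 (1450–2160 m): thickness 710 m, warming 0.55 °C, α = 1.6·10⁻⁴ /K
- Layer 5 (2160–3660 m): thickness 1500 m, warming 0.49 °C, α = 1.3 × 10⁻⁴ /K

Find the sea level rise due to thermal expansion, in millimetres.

0–270 m: 2.1 × 2.6×10⁻⁴ × 270 = 0.14742 m
680 × 2.1×10⁻⁴ × 0.44 = 0.062832 m
950–1450 m: 0.64 × 1.9×10⁻⁴ × 500 = 0.06080 m
0.55 × 710 × 1.6×10⁻⁴ = 0.06248 m
2160–3660 m: 0.49 × 1.3×10⁻⁴ × 1500 = 0.09555 m
Δh = 0.14742 + 0.062832 + 0.06080 + 0.06248 + 0.09555 = 0.429082 m ≈ 430 mm

Δh = 430 mm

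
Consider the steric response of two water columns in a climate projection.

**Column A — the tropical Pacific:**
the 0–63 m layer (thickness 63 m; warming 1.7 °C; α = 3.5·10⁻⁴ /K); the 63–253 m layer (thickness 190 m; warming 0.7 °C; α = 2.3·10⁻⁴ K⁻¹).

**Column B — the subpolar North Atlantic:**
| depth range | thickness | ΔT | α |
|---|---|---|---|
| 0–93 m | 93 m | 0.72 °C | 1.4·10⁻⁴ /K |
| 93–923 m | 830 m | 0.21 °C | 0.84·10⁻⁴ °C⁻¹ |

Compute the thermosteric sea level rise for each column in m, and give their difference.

A 1.7 × 63 × 3.5×10⁻⁴ = 0.037485 m
A Layer 2: 190 × 2.3×10⁻⁴ × 0.7 = 0.03059 m
A total: 0.068075 m
B 0–93 m: 1.4×10⁻⁴ × 93 × 0.72 = 0.0093744 m
B 0.21 × 0.84×10⁻⁴ × 830 = 0.0146412 m
B total: 0.0240156 m
Difference: 0.068075 − 0.0240156 = 0.0440594 m

Δh_A ≈ 0.068 m, Δh_B ≈ 0.024 m; difference ≈ 0.044 m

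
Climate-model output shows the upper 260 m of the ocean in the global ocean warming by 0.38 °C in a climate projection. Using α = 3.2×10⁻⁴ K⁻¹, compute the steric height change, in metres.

Δh = αΔT·H = 3.2×10⁻⁴ × 0.38 × 260 = 0.031616 m

0.032 m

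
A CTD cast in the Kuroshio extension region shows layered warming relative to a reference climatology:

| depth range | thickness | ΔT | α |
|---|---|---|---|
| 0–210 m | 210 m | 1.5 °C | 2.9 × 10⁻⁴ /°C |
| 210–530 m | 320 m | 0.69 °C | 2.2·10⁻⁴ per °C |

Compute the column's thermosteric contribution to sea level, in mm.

Δh = 140 mm

Layer 1: 1.5 × 2.9×10⁻⁴ × 210 = 0.09135 m
Layer 2: 320 × 2.2×10⁻⁴ × 0.69 = 0.048576 m
Δh = 0.09135 + 0.048576 = 0.139926 m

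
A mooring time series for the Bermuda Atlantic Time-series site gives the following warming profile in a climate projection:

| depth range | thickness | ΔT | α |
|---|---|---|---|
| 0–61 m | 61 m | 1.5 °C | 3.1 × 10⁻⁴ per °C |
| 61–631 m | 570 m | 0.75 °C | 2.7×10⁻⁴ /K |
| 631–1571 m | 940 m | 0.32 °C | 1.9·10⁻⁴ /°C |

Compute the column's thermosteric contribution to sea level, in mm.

Layer 1: 1.5 × 61 × 3.1×10⁻⁴ = 0.028365 m
61–631 m: 2.7×10⁻⁴ × 0.75 × 570 = 0.115425 m
940 × 1.9×10⁻⁴ × 0.32 = 0.057152 m
Δh = 0.028365 + 0.115425 + 0.057152 = 0.200942 m

Δh = 201 mm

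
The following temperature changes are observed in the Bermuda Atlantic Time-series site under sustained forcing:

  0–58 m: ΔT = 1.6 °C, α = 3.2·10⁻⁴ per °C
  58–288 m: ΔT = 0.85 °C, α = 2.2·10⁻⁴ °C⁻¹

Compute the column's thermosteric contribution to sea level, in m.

3.2×10⁻⁴ × 1.6 × 58 = 0.029696 m
58–288 m: 2.2×10⁻⁴ × 230 × 0.85 = 0.04301 m
Δh = 0.029696 + 0.04301 = 0.072706 m

about 0.073 m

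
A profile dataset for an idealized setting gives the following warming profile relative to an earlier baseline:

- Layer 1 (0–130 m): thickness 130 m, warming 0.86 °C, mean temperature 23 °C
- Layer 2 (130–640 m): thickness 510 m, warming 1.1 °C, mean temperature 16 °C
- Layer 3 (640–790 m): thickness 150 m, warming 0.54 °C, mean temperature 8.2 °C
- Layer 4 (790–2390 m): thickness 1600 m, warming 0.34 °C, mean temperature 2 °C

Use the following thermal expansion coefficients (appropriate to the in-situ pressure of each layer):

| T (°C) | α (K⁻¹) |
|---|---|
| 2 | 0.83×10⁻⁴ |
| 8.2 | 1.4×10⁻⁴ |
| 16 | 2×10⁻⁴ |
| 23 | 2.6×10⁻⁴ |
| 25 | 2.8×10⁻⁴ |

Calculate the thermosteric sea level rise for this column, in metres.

Layer 1 at 23 °C → α = 2.6×10⁻⁴ K⁻¹
Layer 2 at 16 °C → α = 2×10⁻⁴ K⁻¹
Layer 3 at 8.2 °C → α = 1.4×10⁻⁴ K⁻¹
Layer 4 at 2 °C → α = 0.83×10⁻⁴ K⁻¹
Layer 1: 2.6×10⁻⁴ × 130 × 0.86 = 0.029068 m
2×10⁻⁴ × 510 × 1.1 = 0.11220 m
0.54 × 1.4×10⁻⁴ × 150 = 0.01134 m
1600 × 0.34 × 0.83×10⁻⁴ = 0.045152 m
Δh = 0.029068 + 0.11220 + 0.01134 + 0.045152 = 0.19776 m

Δh ≈ 0.20 m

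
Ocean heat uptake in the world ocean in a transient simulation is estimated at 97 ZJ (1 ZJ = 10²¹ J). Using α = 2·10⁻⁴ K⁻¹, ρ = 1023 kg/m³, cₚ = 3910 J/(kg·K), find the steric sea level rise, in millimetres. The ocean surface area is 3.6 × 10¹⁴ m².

about 13 mm

Per unit area: Q = 97×10²¹ / (3.6×10¹⁴) ≈ 2.694×10⁸ J/m²
Δh = αQ/(ρcₚ) = 2×10⁻⁴ × 2.694×10⁸ / (1023 × 3910) ≈ 0.01347 m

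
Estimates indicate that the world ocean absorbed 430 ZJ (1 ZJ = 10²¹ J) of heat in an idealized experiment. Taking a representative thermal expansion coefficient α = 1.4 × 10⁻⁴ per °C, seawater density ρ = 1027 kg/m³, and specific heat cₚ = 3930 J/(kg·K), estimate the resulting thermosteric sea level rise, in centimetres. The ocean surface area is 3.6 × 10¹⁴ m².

Per unit area: Q = 430×10²¹ / (3.6×10¹⁴) ≈ 1.194×10⁹ J/m²
Δh = αQ/(ρcₚ) = 1.4×10⁻⁴ × 1.194×10⁹ / (1027 × 3930) ≈ 0.041416 m

Δh = 4.14 cm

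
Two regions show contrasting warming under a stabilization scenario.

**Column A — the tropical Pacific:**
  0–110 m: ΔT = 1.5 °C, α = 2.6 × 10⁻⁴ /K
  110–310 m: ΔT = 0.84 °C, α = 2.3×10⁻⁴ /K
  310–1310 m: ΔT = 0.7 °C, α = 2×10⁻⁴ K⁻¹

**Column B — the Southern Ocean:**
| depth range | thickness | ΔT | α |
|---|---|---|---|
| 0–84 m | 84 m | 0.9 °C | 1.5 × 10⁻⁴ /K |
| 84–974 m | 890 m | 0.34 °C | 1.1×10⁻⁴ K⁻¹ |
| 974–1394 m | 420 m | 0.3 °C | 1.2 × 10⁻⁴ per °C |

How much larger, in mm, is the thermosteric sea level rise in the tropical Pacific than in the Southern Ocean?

A 1.5 × 110 × 2.6×10⁻⁴ = 0.04290 m
A Layer 2: 0.84 × 2.3×10⁻⁴ × 200 = 0.03864 m
A 310–1310 m: 1000 × 0.7 × 2×10⁻⁴ = 0.14000 m
A total: 0.22154 m
B 0–84 m: 1.5×10⁻⁴ × 0.9 × 84 = 0.01134 m
B 1.1×10⁻⁴ × 0.34 × 890 = 0.033286 m
B 1.2×10⁻⁴ × 420 × 0.3 = 0.01512 m
B total: 0.059746 m
Difference: 0.22154 − 0.059746 = 0.161794 m

160 mm larger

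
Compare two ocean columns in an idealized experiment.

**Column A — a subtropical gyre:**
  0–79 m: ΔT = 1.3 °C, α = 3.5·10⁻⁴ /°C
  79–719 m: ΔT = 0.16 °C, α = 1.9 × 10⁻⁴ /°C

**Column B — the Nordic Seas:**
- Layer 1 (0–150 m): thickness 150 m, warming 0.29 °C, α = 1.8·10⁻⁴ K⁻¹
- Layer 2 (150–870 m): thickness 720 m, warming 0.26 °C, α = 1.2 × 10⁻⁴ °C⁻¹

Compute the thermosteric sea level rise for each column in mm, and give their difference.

A: 55 mm; B: 30 mm; difference 25 mm

A Layer 1: 79 × 3.5×10⁻⁴ × 1.3 = 0.035945 m
A 79–719 m: 640 × 0.16 × 1.9×10⁻⁴ = 0.019456 m
A total: 0.055401 m
B Layer 1: 1.8×10⁻⁴ × 150 × 0.29 = 0.00783 m
B Layer 2: 0.26 × 1.2×10⁻⁴ × 720 = 0.022464 m
B total: 0.030294 m
Difference: 0.055401 − 0.030294 = 0.025107 m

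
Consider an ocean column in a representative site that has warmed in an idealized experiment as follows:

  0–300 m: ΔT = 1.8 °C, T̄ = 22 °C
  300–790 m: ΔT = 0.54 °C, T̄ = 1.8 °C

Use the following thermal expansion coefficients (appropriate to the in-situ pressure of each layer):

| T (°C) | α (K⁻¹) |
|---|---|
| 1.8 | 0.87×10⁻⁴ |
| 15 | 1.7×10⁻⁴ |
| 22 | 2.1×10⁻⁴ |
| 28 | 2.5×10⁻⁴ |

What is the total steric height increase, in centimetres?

Δh ≈ 13.6 cm

Layer 1 at 22 °C → α = 2.1×10⁻⁴ K⁻¹
Layer 2 at 1.8 °C → α = 0.87×10⁻⁴ K⁻¹
2.1×10⁻⁴ × 300 × 1.8 = 0.11340 m
300–790 m: 0.54 × 0.87×10⁻⁴ × 490 = 0.0230202 m
Δh = 0.11340 + 0.0230202 = 0.1364202 m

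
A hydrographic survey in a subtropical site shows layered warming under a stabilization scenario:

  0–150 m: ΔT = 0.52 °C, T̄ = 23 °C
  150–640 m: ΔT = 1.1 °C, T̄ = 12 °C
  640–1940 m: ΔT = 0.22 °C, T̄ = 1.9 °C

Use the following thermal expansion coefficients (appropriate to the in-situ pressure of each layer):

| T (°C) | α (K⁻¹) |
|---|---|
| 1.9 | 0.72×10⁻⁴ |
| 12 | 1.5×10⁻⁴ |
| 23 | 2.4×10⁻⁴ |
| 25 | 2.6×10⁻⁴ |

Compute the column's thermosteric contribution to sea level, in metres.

Layer 1 at 23 °C → α = 2.4×10⁻⁴ K⁻¹
Layer 2 at 12 °C → α = 1.5×10⁻⁴ K⁻¹
Layer 3 at 1.9 °C → α = 0.72×10⁻⁴ K⁻¹
Layer 1: 0.52 × 2.4×10⁻⁴ × 150 = 0.01872 m
Layer 2: 490 × 1.1 × 1.5×10⁻⁴ = 0.08085 m
640–1940 m: 0.22 × 1300 × 0.72×10⁻⁴ = 0.020592 m
Δh = 0.01872 + 0.08085 + 0.020592 = 0.120162 m

Δh ≈ 0.12 m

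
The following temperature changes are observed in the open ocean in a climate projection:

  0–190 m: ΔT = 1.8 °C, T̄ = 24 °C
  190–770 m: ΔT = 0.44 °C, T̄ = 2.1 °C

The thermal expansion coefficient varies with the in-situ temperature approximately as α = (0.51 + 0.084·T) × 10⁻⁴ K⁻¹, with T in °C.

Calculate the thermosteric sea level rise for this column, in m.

Δh = 0.104 m

Layer 1: α = (0.51 + 0.084×24)×10⁻⁴ = 2.526×10⁻⁴ K⁻¹
Layer 2: α = (0.51 + 0.084×2.1)×10⁻⁴ = 0.6864×10⁻⁴ K⁻¹
Layer 1: 1.8 × 190 × 2.526×10⁻⁴ = 0.0863892 m
Layer 2: 580 × 0.44 × 0.6864×10⁻⁴ = 0.017516928 m
Δh = 0.0863892 + 0.017516928 = 0.103906128 m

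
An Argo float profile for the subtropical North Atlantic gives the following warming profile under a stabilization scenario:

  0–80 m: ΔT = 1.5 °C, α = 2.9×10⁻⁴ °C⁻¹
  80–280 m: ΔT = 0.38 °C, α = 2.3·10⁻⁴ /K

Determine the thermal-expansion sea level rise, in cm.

0–80 m: 80 × 1.5 × 2.9×10⁻⁴ = 0.03480 m
Layer 2: 200 × 0.38 × 2.3×10⁻⁴ = 0.01748 m
Δh = 0.03480 + 0.01748 = 0.05228 m ≈ 5.23 cm

Δh ≈ 5.23 cm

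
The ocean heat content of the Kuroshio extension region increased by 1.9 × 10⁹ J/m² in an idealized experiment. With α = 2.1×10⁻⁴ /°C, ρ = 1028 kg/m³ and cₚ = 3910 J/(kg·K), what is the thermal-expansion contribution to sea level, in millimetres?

Δh = αQ/(ρcₚ) = 2.1×10⁻⁴ × 1.9×10⁹ / (1028 × 3910) ≈ 0.099267 m

Δh ≈ 99.3 mm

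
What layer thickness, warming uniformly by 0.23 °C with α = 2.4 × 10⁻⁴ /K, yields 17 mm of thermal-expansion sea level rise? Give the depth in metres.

310 m

H = Δh/(αΔT) = 0.017 / (2.4×10⁻⁴ × 0.23) ≈ 308.0 m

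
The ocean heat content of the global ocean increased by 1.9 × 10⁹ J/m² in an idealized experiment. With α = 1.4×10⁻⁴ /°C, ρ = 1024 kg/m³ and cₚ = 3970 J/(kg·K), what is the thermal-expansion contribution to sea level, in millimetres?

Δh = αQ/(ρcₚ) = 1.4×10⁻⁴ × 1.9×10⁹ / (1024 × 3970) ≈ 0.065432 m

65 mm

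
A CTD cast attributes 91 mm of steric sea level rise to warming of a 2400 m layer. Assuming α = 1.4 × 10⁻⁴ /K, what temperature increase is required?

ΔT = Δh/(αH) = 0.091 / (1.4×10⁻⁴ × 2400) ≈ 0.2708 K

ΔT ≈ 0.27 K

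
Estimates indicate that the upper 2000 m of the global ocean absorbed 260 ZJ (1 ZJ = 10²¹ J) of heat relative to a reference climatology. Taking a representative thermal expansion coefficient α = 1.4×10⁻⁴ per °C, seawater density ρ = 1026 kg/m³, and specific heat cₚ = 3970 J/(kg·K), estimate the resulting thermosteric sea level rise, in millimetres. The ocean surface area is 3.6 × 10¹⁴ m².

about 25 mm

Per unit area: Q = 260×10²¹ / (3.6×10¹⁴) ≈ 7.222×10⁸ J/m²
Δh = αQ/(ρcₚ) = 1.4×10⁻⁴ × 7.222×10⁸ / (1026 × 3970) ≈ 0.024823 m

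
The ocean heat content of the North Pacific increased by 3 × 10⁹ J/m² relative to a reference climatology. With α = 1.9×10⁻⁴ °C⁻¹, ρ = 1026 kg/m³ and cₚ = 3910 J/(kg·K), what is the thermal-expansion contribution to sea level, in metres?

Δh = αQ/(ρcₚ) = 1.9×10⁻⁴ × 3×10⁹ / (1026 × 3910) ≈ 0.14209 m

0.142 m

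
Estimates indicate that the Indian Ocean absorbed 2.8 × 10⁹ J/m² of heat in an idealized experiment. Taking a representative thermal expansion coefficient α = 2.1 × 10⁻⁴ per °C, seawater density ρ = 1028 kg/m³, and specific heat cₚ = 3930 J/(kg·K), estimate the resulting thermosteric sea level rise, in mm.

Δh ≈ 150 mm

Δh = αQ/(ρcₚ) = 2.1×10⁻⁴ × 2.8×10⁹ / (1028 × 3930) ≈ 0.14554 m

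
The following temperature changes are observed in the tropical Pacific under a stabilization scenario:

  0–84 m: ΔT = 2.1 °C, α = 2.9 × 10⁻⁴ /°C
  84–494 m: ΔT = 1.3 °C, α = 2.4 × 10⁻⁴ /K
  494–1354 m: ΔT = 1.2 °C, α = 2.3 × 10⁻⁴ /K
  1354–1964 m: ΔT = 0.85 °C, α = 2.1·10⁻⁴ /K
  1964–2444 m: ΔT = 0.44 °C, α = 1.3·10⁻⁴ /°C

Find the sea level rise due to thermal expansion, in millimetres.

84 × 2.1 × 2.9×10⁻⁴ = 0.051156 m
Layer 2: 2.4×10⁻⁴ × 1.3 × 410 = 0.12792 m
Layer 3: 1.2 × 860 × 2.3×10⁻⁴ = 0.23736 m
Layer 4: 610 × 0.85 × 2.1×10⁻⁴ = 0.108885 m
0.44 × 1.3×10⁻⁴ × 480 = 0.027456 m
Δh = 0.051156 + 0.12792 + 0.23736 + 0.108885 + 0.027456 = 0.552777 m

553 mm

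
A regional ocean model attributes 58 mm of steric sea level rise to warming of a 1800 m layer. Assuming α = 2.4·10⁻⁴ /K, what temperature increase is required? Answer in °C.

0.134 °C

ΔT = Δh/(αH) = 0.058 / (2.4×10⁻⁴ × 1800) ≈ 0.1343 °C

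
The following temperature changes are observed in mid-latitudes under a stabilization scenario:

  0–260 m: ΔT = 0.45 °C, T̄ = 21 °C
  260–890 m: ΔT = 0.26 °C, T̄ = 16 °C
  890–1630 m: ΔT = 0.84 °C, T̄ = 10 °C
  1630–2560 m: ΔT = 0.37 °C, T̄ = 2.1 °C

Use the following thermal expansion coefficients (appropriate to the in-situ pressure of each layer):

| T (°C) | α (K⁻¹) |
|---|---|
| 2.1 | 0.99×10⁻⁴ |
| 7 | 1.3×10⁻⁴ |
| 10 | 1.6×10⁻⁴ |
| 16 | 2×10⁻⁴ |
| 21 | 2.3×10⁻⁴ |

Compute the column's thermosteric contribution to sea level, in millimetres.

Layer 1 at 21 °C → α = 2.3×10⁻⁴ K⁻¹
Layer 2 at 16 °C → α = 2×10⁻⁴ K⁻¹
Layer 3 at 10 °C → α = 1.6×10⁻⁴ K⁻¹
Layer 4 at 2.1 °C → α = 0.99×10⁻⁴ K⁻¹
2.3×10⁻⁴ × 260 × 0.45 = 0.02691 m
2×10⁻⁴ × 630 × 0.26 = 0.03276 m
890–1630 m: 1.6×10⁻⁴ × 0.84 × 740 = 0.099456 m
0.99×10⁻⁴ × 930 × 0.37 = 0.0340659 m
Δh = 0.02691 + 0.03276 + 0.099456 + 0.0340659 = 0.1931919 m ≈ 193 mm

about 193 mm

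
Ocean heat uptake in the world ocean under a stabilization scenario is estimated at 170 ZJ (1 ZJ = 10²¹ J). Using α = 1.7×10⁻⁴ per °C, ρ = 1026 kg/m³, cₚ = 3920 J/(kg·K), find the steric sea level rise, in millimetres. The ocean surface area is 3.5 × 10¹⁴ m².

Δh = 21 mm

Per unit area: Q = 170×10²¹ / (3.5×10¹⁴) ≈ 4.857×10⁸ J/m²
Δh = αQ/(ρcₚ) = 1.7×10⁻⁴ × 4.857×10⁸ / (1026 × 3920) ≈ 0.02053 m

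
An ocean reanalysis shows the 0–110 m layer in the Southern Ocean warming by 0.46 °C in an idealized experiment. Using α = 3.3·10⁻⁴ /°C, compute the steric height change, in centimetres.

Δh = αΔT·H = 3.3×10⁻⁴ × 0.46 × 110 = 0.016698 m

about 1.67 cm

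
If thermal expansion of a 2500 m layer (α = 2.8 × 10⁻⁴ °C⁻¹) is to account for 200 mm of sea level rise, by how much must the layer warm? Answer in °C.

about 0.29 °C

ΔT = Δh/(αH) = 0.2 / (2.8×10⁻⁴ × 2500) ≈ 0.2857 °C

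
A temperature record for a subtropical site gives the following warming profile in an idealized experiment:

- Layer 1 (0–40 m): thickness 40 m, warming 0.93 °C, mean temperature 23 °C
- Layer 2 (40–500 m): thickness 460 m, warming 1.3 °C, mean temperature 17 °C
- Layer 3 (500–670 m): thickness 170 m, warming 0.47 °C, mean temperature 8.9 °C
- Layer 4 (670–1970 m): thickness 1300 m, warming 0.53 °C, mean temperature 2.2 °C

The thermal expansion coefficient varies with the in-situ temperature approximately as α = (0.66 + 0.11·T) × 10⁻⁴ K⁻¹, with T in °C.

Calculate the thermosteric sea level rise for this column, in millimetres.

Layer 1: α = (0.66 + 0.11×23)×10⁻⁴ = 3.19×10⁻⁴ K⁻¹
Layer 2: α = (0.66 + 0.11×17)×10⁻⁴ = 2.53×10⁻⁴ K⁻¹
Layer 3: α = (0.66 + 0.11×8.9)×10⁻⁴ = 1.639×10⁻⁴ K⁻¹
Layer 4: α = (0.66 + 0.11×2.2)×10⁻⁴ = 0.902×10⁻⁴ K⁻¹
40 × 3.19×10⁻⁴ × 0.93 = 0.0118668 m
1.3 × 460 × 2.53×10⁻⁴ = 0.151294 m
Layer 3: 0.47 × 1.639×10⁻⁴ × 170 = 0.01309561 m
670–1970 m: 0.53 × 0.902×10⁻⁴ × 1300 = 0.0621478 m
Δh = 0.0118668 + 0.151294 + 0.01309561 + 0.0621478 = 0.23840421 m ≈ 238 mm

238 mm of thermosteric rise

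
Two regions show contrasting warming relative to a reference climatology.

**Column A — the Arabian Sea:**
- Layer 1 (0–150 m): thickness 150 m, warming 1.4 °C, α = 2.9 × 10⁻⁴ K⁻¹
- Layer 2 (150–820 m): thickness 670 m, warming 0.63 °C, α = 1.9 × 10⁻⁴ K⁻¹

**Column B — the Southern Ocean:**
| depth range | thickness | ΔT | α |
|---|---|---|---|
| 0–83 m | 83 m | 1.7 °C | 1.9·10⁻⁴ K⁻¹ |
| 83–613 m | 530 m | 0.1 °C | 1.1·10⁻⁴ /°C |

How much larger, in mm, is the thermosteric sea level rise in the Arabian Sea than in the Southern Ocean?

A Layer 1: 150 × 1.4 × 2.9×10⁻⁴ = 0.06090 m
A Layer 2: 670 × 0.63 × 1.9×10⁻⁴ = 0.080199 m
A total: 0.141099 m
B 0–83 m: 1.7 × 1.9×10⁻⁴ × 83 = 0.026809 m
B Layer 2: 1.1×10⁻⁴ × 530 × 0.1 = 0.00583 m
B total: 0.032639 m
Difference: 0.141099 − 0.032639 = 0.10846 m

Δh_A − Δh_B ≈ 108 mm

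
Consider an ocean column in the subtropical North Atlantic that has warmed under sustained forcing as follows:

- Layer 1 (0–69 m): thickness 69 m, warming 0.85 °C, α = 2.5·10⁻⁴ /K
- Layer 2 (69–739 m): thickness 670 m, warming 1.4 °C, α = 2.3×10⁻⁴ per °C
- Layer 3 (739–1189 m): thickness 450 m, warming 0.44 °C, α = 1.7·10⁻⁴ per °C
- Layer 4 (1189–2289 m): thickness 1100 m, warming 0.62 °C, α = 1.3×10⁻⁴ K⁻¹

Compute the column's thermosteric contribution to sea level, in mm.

Layer 1: 2.5×10⁻⁴ × 69 × 0.85 = 0.0146625 m
69–739 m: 1.4 × 670 × 2.3×10⁻⁴ = 0.21574 m
450 × 0.44 × 1.7×10⁻⁴ = 0.03366 m
Layer 4: 0.62 × 1.3×10⁻⁴ × 1100 = 0.08866 m
Δh = 0.0146625 + 0.21574 + 0.03366 + 0.08866 = 0.3527225 m ≈ 350 mm

Δh ≈ 350 mm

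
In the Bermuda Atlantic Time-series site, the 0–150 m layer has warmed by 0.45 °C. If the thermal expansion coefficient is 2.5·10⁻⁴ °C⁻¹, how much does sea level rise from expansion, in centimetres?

Δh = αΔT·H = 2.5×10⁻⁴ × 0.45 × 150 = 0.016875 m

about 1.69 cm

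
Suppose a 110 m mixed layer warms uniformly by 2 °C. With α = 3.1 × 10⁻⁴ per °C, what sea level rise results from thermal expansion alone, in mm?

68 mm of thermosteric rise

Δh = αΔT·H = 3.1×10⁻⁴ × 2 × 110 = 0.06820 m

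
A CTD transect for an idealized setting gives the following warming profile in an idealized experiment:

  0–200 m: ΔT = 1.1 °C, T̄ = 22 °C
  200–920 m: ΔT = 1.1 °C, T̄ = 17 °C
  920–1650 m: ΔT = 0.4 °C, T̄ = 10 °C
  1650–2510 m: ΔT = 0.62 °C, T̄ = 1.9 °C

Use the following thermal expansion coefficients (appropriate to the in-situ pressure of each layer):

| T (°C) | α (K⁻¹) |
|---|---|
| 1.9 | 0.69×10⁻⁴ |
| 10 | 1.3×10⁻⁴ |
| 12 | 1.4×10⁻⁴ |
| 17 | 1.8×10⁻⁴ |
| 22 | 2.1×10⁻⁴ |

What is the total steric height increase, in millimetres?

Layer 1 at 22 °C → α = 2.1×10⁻⁴ K⁻¹
Layer 2 at 17 °C → α = 1.8×10⁻⁴ K⁻¹
Layer 3 at 10 °C → α = 1.3×10⁻⁴ K⁻¹
Layer 4 at 1.9 °C → α = 0.69×10⁻⁴ K⁻¹
0–200 m: 200 × 2.1×10⁻⁴ × 1.1 = 0.04620 m
1.8×10⁻⁴ × 1.1 × 720 = 0.14256 m
920–1650 m: 0.4 × 730 × 1.3×10⁻⁴ = 0.03796 m
860 × 0.69×10⁻⁴ × 0.62 = 0.0367908 m
Δh = 0.04620 + 0.14256 + 0.03796 + 0.0367908 = 0.2635108 m

Δh = 264 mm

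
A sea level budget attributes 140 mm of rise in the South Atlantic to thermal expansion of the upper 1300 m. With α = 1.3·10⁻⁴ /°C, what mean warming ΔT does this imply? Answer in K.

0.828 K

ΔT = Δh/(αH) = 0.14 / (1.3×10⁻⁴ × 1300) ≈ 0.8284 K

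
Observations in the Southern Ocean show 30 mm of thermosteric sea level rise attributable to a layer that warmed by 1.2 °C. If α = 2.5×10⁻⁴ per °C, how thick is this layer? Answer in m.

100 m

H = Δh/(αΔT) = 0.03 / (2.5×10⁻⁴ × 1.2) = 100.0 m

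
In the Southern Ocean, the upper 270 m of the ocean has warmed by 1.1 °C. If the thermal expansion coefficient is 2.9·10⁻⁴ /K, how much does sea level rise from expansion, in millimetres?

Δh = αΔT·H = 2.9×10⁻⁴ × 1.1 × 270 = 0.08613 m

Δh = 86.1 mm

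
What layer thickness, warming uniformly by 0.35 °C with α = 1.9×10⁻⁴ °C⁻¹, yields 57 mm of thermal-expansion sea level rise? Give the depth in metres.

about 857 m

H = Δh/(αΔT) = 0.057 / (1.9×10⁻⁴ × 0.35) ≈ 857.1 m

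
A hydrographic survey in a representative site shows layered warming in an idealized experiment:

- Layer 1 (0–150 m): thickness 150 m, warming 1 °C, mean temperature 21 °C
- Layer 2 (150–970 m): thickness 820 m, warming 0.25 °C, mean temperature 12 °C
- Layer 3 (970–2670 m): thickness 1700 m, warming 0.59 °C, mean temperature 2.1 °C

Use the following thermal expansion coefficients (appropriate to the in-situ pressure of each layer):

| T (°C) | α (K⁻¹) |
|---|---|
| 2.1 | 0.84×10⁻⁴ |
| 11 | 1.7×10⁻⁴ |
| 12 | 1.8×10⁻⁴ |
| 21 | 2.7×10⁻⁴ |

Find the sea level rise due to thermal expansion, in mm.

Layer 1 at 21 °C → α = 2.7×10⁻⁴ K⁻¹
Layer 2 at 12 °C → α = 1.8×10⁻⁴ K⁻¹
Layer 3 at 2.1 °C → α = 0.84×10⁻⁴ K⁻¹
0–150 m: 150 × 2.7×10⁻⁴ × 1 = 0.04050 m
1.8×10⁻⁴ × 0.25 × 820 = 0.03690 m
Layer 3: 0.84×10⁻⁴ × 1700 × 0.59 = 0.084252 m
Δh = 0.04050 + 0.03690 + 0.084252 = 0.161652 m

Δh ≈ 162 mm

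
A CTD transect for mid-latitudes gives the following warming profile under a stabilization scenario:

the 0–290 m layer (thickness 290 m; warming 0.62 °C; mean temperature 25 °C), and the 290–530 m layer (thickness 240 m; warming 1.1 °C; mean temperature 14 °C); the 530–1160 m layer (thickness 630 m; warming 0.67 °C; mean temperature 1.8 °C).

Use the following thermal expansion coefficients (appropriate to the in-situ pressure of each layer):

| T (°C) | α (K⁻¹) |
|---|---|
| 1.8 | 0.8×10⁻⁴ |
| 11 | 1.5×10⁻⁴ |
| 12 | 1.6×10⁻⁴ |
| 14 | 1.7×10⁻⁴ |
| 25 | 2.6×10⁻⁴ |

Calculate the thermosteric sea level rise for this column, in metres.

Δh ≈ 0.125 m

Layer 1 at 25 °C → α = 2.6×10⁻⁴ K⁻¹
Layer 2 at 14 °C → α = 1.7×10⁻⁴ K⁻¹
Layer 3 at 1.8 °C → α = 0.8×10⁻⁴ K⁻¹
0.62 × 2.6×10⁻⁴ × 290 = 0.046748 m
290–530 m: 240 × 1.7×10⁻⁴ × 1.1 = 0.04488 m
Layer 3: 630 × 0.67 × 0.8×10⁻⁴ = 0.033768 m
Δh = 0.046748 + 0.04488 + 0.033768 = 0.125396 m ≈ 0.125 m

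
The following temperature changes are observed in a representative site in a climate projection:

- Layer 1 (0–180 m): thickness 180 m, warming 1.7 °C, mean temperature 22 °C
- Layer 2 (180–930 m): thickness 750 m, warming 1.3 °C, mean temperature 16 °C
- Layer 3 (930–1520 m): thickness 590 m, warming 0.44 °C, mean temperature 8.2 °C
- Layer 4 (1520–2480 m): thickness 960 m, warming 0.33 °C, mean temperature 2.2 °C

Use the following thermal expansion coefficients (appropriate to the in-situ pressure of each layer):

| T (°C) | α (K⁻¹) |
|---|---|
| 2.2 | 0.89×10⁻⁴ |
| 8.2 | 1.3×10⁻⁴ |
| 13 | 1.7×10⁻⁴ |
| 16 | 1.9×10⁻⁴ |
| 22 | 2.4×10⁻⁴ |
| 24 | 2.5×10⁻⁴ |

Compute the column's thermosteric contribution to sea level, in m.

0.32 m

Layer 1 at 22 °C → α = 2.4×10⁻⁴ K⁻¹
Layer 2 at 16 °C → α = 1.9×10⁻⁴ K⁻¹
Layer 3 at 8.2 °C → α = 1.3×10⁻⁴ K⁻¹
Layer 4 at 2.2 °C → α = 0.89×10⁻⁴ K⁻¹
0–180 m: 1.7 × 180 × 2.4×10⁻⁴ = 0.07344 m
Layer 2: 750 × 1.3 × 1.9×10⁻⁴ = 0.18525 m
930–1520 m: 0.44 × 590 × 1.3×10⁻⁴ = 0.033748 m
Layer 4: 960 × 0.33 × 0.89×10⁻⁴ = 0.0281952 m
Δh = 0.07344 + 0.18525 + 0.033748 + 0.0281952 = 0.3206332 m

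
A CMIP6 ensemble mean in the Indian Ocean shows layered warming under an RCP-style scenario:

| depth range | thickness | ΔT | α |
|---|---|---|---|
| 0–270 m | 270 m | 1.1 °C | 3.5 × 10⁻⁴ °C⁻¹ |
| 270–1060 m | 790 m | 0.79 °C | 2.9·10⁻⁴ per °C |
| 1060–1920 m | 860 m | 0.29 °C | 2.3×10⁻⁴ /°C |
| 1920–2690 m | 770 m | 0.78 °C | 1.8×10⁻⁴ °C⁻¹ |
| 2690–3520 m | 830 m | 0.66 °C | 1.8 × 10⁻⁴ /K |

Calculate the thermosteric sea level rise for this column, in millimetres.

549 mm of thermosteric rise

0–270 m: 270 × 1.1 × 3.5×10⁻⁴ = 0.10395 m
270–1060 m: 0.79 × 2.9×10⁻⁴ × 790 = 0.180989 m
Layer 3: 860 × 0.29 × 2.3×10⁻⁴ = 0.057362 m
Layer 4: 1.8×10⁻⁴ × 0.78 × 770 = 0.108108 m
Layer 5: 830 × 1.8×10⁻⁴ × 0.66 = 0.098604 m
Δh = 0.10395 + 0.180989 + 0.057362 + 0.108108 + 0.098604 = 0.549013 m ≈ 549 mm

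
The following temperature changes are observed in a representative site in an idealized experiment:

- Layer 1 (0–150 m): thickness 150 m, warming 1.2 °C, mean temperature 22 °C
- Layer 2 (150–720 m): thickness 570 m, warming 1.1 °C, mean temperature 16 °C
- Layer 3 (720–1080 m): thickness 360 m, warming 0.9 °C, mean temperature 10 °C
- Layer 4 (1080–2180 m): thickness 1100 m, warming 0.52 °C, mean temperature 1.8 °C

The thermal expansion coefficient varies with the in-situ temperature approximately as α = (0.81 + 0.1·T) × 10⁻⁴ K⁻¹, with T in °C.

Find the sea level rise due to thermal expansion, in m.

0.321 m of thermosteric rise

Layer 1: α = (0.81 + 0.1×22)×10⁻⁴ = 3.01×10⁻⁴ K⁻¹
Layer 2: α = (0.81 + 0.1×16)×10⁻⁴ = 2.41×10⁻⁴ K⁻¹
Layer 3: α = (0.81 + 0.1×10)×10⁻⁴ = 1.81×10⁻⁴ K⁻¹
Layer 4: α = (0.81 + 0.1×1.8)×10⁻⁴ = 0.99×10⁻⁴ K⁻¹
3.01×10⁻⁴ × 1.2 × 150 = 0.05418 m
150–720 m: 570 × 1.1 × 2.41×10⁻⁴ = 0.151107 m
Layer 3: 0.9 × 360 × 1.81×10⁻⁴ = 0.058644 m
1080–2180 m: 0.99×10⁻⁴ × 0.52 × 1100 = 0.056628 m
Δh = 0.05418 + 0.151107 + 0.058644 + 0.056628 = 0.320559 m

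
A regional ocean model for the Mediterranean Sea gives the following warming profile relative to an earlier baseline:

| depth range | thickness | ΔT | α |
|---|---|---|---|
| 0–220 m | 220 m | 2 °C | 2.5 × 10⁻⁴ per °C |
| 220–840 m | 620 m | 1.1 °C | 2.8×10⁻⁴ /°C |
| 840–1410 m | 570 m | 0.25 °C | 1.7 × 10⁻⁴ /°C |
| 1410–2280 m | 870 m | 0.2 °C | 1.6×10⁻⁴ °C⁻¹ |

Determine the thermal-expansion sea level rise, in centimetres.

Δh = 35 cm

2 × 2.5×10⁻⁴ × 220 = 0.11000 m
220–840 m: 2.8×10⁻⁴ × 1.1 × 620 = 0.19096 m
840–1410 m: 0.25 × 1.7×10⁻⁴ × 570 = 0.024225 m
1.6×10⁻⁴ × 0.2 × 870 = 0.02784 m
Δh = 0.11000 + 0.19096 + 0.024225 + 0.02784 = 0.353025 m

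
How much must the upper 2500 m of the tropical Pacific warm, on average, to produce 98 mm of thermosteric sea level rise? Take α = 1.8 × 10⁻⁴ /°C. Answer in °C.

about 0.218 °C

ΔT = Δh/(αH) = 0.098 / (1.8×10⁻⁴ × 2500) ≈ 0.2178 °C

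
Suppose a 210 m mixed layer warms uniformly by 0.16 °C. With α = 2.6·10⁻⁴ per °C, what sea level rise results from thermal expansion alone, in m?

Δh ≈ 0.00874 m

Δh = αΔT·H = 2.6×10⁻⁴ × 0.16 × 210 = 0.008736 m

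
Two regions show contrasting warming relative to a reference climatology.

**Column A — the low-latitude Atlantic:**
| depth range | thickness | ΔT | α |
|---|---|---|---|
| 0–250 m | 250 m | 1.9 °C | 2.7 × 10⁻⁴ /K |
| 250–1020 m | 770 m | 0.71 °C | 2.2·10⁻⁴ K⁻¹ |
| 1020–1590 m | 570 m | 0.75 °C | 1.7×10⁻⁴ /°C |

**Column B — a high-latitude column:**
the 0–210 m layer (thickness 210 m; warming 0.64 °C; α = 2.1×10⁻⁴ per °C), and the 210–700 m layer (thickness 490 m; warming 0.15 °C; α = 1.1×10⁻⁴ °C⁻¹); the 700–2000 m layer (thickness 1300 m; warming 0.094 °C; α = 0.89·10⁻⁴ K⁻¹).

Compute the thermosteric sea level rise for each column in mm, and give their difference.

A: 321 mm; B: 47.2 mm; difference 274 mm

A Layer 1: 250 × 2.7×10⁻⁴ × 1.9 = 0.12825 m
A Layer 2: 2.2×10⁻⁴ × 770 × 0.71 = 0.120274 m
A 1.7×10⁻⁴ × 0.75 × 570 = 0.072675 m
A total: 0.321199 m
B Layer 1: 210 × 2.1×10⁻⁴ × 0.64 = 0.028224 m
B 490 × 1.1×10⁻⁴ × 0.15 = 0.008085 m
B 700–2000 m: 0.89×10⁻⁴ × 1300 × 0.094 = 0.0108758 m
B total: 0.0471848 m
Difference: 0.321199 − 0.0471848 = 0.2740142 m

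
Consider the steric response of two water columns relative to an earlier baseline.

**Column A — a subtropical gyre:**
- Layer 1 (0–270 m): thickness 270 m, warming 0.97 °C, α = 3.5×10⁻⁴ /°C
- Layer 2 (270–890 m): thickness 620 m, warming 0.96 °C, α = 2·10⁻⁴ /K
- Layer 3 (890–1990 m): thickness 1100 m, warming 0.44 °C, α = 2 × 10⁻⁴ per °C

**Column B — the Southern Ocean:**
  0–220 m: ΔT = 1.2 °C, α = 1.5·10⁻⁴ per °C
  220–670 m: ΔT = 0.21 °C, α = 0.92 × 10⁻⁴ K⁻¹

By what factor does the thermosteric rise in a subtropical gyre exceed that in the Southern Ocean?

≈ 6.4×

A 270 × 0.97 × 3.5×10⁻⁴ = 0.091665 m
A Layer 2: 0.96 × 2×10⁻⁴ × 620 = 0.11904 m
A 1100 × 0.44 × 2×10⁻⁴ = 0.09680 m
A total: 0.307505 m
B 0–220 m: 1.2 × 220 × 1.5×10⁻⁴ = 0.03960 m
B 450 × 0.92×10⁻⁴ × 0.21 = 0.008694 m
B total: 0.048294 m
Ratio: 0.307505 / 0.048294 ≈ 6.367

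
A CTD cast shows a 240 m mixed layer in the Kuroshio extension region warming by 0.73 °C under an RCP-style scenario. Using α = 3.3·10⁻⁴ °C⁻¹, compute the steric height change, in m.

Δh = αΔT·H = 3.3×10⁻⁴ × 0.73 × 240 = 0.057816 m

Δh = 0.058 m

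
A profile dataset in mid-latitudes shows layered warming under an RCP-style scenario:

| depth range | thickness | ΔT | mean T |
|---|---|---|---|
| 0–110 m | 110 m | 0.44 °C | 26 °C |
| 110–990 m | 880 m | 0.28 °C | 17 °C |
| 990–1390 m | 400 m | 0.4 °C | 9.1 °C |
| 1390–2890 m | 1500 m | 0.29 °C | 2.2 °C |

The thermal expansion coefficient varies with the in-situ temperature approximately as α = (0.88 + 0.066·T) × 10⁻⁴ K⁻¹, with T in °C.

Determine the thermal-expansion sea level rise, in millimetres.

Layer 1: α = (0.88 + 0.066×26)×10⁻⁴ = 2.596×10⁻⁴ K⁻¹
Layer 2: α = (0.88 + 0.066×17)×10⁻⁴ = 2.002×10⁻⁴ K⁻¹
Layer 3: α = (0.88 + 0.066×9.1)×10⁻⁴ = 1.4806×10⁻⁴ K⁻¹
Layer 4: α = (0.88 + 0.066×2.2)×10⁻⁴ = 1.0252×10⁻⁴ K⁻¹
Layer 1: 110 × 2.596×10⁻⁴ × 0.44 = 0.01256464 m
Layer 2: 880 × 2.002×10⁻⁴ × 0.28 = 0.04932928 m
990–1390 m: 400 × 1.4806×10⁻⁴ × 0.4 = 0.0236896 m
1390–2890 m: 1.0252×10⁻⁴ × 0.29 × 1500 = 0.0445962 m
Δh = 0.01256464 + 0.04932928 + 0.0236896 + 0.0445962 = 0.13017972 m ≈ 130 mm

Δh ≈ 130 mm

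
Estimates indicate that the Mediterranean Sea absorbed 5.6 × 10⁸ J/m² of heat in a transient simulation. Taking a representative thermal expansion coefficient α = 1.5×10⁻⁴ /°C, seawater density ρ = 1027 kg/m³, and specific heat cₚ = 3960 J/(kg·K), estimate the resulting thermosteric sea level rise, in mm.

Δh = αQ/(ρcₚ) = 1.5×10⁻⁴ × 5.6×10⁸ / (1027 × 3960) ≈ 0.020654 m

about 20.7 mm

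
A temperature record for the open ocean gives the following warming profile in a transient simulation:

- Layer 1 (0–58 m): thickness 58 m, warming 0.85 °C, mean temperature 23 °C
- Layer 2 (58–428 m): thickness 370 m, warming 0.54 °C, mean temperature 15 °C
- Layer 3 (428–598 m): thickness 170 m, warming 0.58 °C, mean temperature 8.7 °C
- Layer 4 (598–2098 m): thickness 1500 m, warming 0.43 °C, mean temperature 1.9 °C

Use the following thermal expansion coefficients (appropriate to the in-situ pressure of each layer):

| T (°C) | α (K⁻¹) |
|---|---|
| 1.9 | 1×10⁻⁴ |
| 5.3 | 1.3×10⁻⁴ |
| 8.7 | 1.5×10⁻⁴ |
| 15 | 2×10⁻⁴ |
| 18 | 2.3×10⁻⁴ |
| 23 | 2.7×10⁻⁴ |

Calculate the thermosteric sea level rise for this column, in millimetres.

Δh = 133 mm

Layer 1 at 23 °C → α = 2.7×10⁻⁴ K⁻¹
Layer 2 at 15 °C → α = 2×10⁻⁴ K⁻¹
Layer 3 at 8.7 °C → α = 1.5×10⁻⁴ K⁻¹
Layer 4 at 1.9 °C → α = 1×10⁻⁴ K⁻¹
Layer 1: 58 × 0.85 × 2.7×10⁻⁴ = 0.013311 m
370 × 0.54 × 2×10⁻⁴ = 0.03996 m
0.58 × 170 × 1.5×10⁻⁴ = 0.01479 m
Layer 4: 0.43 × 1500 × 1×10⁻⁴ = 0.06450 m
Δh = 0.013311 + 0.03996 + 0.01479 + 0.06450 = 0.132561 m ≈ 133 mm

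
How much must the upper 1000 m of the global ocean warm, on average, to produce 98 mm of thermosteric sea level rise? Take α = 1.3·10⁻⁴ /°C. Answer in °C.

ΔT = Δh/(αH) = 0.098 / (1.3×10⁻⁴ × 1000) ≈ 0.7538 °C

0.754 °C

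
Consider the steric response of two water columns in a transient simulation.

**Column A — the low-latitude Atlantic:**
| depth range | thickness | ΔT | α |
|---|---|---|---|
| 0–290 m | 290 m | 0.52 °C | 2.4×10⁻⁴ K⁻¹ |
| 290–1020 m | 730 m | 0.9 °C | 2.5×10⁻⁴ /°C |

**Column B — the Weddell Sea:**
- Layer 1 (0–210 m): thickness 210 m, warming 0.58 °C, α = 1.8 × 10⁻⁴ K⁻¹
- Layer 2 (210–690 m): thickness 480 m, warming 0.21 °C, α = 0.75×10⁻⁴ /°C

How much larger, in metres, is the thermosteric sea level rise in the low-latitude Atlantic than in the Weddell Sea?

A 0–290 m: 2.4×10⁻⁴ × 0.52 × 290 = 0.036192 m
A 290–1020 m: 730 × 0.9 × 2.5×10⁻⁴ = 0.16425 m
A total: 0.200442 m
B Layer 1: 1.8×10⁻⁴ × 0.58 × 210 = 0.021924 m
B 210–690 m: 0.21 × 0.75×10⁻⁴ × 480 = 0.00756 m
B total: 0.029484 m
Difference: 0.200442 − 0.029484 = 0.170958 m

Δh_A − Δh_B ≈ 0.171 m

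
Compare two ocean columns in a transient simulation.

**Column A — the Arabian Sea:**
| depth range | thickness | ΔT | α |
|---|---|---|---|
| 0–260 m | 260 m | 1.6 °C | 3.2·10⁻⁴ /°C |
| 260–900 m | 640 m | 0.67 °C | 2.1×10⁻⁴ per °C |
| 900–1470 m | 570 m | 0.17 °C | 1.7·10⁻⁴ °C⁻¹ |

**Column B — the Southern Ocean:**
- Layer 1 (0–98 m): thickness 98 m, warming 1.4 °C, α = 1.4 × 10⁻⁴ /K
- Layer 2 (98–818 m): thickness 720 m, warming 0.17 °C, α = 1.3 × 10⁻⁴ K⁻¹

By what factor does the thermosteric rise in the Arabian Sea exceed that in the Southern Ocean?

A 260 × 3.2×10⁻⁴ × 1.6 = 0.13312 m
A 260–900 m: 0.67 × 2.1×10⁻⁴ × 640 = 0.090048 m
A 1.7×10⁻⁴ × 570 × 0.17 = 0.016473 m
A total: 0.239641 m
B 0–98 m: 1.4×10⁻⁴ × 98 × 1.4 = 0.019208 m
B Layer 2: 0.17 × 1.3×10⁻⁴ × 720 = 0.015912 m
B total: 0.03512 m
Ratio: 0.239641 / 0.03512 ≈ 6.823

a factor of 6.8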